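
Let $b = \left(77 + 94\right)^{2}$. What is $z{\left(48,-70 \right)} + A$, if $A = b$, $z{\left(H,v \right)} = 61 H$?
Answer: $32169$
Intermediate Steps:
$b = 29241$ ($b = 171^{2} = 29241$)
$A = 29241$
$z{\left(48,-70 \right)} + A = 61 \cdot 48 + 29241 = 2928 + 29241 = 32169$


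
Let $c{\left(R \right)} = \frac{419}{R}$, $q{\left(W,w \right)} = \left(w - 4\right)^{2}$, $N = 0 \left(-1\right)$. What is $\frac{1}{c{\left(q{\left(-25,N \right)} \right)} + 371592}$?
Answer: $\frac{16}{5945891} \approx 2.6909 \cdot 10^{-6}$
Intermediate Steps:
$N = 0$
$q{\left(W,w \right)} = \left(-4 + w\right)^{2}$
$\frac{1}{c{\left(q{\left(-25,N \right)} \right)} + 371592} = \frac{1}{\frac{419}{\left(-4 + 0\right)^{2}} + 371592} = \frac{1}{\frac{419}{\left(-4\right)^{2}} + 371592} = \frac{1}{\frac{419}{16} + 371592} = \frac{1}{\frac{5945891}{16}} = \frac{16}{5945891}$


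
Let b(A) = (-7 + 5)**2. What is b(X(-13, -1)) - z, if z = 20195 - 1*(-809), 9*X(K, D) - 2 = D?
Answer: -21000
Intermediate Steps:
X(K, D) = 2/9 + D/9
b(A) = 4 (b(A) = (-2)**2 = 4)
z = 21004 (z = 20195 + 809 = 21004)
b(X(-13, -1)) - z = 4 - 1*21004 = 4 - 21004 = -21000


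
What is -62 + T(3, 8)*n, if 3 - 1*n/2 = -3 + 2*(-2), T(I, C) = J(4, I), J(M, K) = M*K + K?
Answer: 238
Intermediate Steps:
J(M, K) = K + K*M (J(M, K) = K*M + K = K + K*M)
T(I, C) = 5*I (T(I, C) = I*(1 + 4) = I*5 = 5*I)
n = 20 (n = 6 - 2*(-3 + 2*(-2)) = 6 - 2*(-3 - 4) = 6 - 2*(-7) = 6 + 14 = 20)
-62 + T(3, 8)*n = -62 + (5*3)*20 = -62 + 15*20 = -62 + 300 = 238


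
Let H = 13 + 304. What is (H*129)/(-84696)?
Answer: -13631/28232 ≈ -0.48282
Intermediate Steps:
H = 317
(H*129)/(-84696) = (317*129)/(-84696) = 40893*(-1/84696) = -13631/28232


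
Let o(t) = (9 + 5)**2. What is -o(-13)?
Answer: -196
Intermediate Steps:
o(t) = 196 (o(t) = 14**2 = 196)
-o(-13) = -1*196 = -196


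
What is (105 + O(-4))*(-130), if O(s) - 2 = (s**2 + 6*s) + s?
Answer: -12350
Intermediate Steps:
O(s) = 2 + s**2 + 7*s (O(s) = 2 + ((s**2 + 6*s) + s) = 2 + (s**2 + 7*s) = 2 + s**2 + 7*s)
(105 + O(-4))*(-130) = (105 + (2 + (-4)**2 + 7*(-4)))*(-130) = (105 + (2 + 16 - 28))*(-130) = (105 - 10)*(-130) = 95*(-130) = -12350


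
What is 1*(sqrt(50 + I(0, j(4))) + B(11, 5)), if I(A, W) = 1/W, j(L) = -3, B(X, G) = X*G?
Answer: 55 + sqrt(447)/3 ≈ 62.047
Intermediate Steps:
B(X, G) = G*X
1*(sqrt(50 + I(0, j(4))) + B(11, 5)) = 1*(sqrt(50 + 1/(-3)) + 5*11) = 1*(sqrt(50 - 1/3) + 55) = 1*(sqrt(149/3) + 55) = 1*(sqrt(447)/3 + 55) = 1*(55 + sqrt(447)/3) = 55 + sqrt(447)/3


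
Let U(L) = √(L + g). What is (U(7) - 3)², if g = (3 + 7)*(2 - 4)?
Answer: (3 - I*√13)² ≈ -4.0 - 21.633*I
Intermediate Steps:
g = -20 (g = 10*(-2) = -20)
U(L) = √(-20 + L) (U(L) = √(L - 20) = √(-20 + L))
(U(7) - 3)² = (√(-20 + 7) - 3)² = (√(-13) - 3)² = (I*√13 - 3)² = (-3 + I*√13)²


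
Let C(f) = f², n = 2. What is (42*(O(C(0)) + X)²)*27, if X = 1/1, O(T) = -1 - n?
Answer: 4536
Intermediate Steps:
O(T) = -3 (O(T) = -1 - 1*2 = -1 - 2 = -3)
X = 1
(42*(O(C(0)) + X)²)*27 = (42*(-3 + 1)²)*27 = (42*(-2)²)*27 = (42*4)*27 = 168*27 = 4536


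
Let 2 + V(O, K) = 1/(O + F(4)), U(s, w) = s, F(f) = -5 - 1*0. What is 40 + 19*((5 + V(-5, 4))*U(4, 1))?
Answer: 1302/5 ≈ 260.40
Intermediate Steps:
F(f) = -5 (F(f) = -5 + 0 = -5)
V(O, K) = -2 + 1/(-5 + O) (V(O, K) = -2 + 1/(O - 5) = -2 + 1/(-5 + O))
40 + 19*((5 + V(-5, 4))*U(4, 1)) = 40 + 19*((5 + (11 - 2*(-5))/(-5 - 5))*4) = 40 + 19*((5 + (11 + 10)/(-10))*4) = 40 + 19*((5 - ⅒*21)*4) = 40 + 19*((5 - 21/10)*4) = 40 + 19*((29/10)*4) = 40 + 19*(58/5) = 40 + 1102/5 = 1302/5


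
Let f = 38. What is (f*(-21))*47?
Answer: -37506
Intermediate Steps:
(f*(-21))*47 = (38*(-21))*47 = -798*47 = -37506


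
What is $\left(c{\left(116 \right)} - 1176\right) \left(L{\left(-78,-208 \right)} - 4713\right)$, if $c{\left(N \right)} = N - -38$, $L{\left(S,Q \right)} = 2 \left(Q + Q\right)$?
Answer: $5666990$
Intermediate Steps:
$L{\left(S,Q \right)} = 4 Q$ ($L{\left(S,Q \right)} = 2 \cdot 2 Q = 4 Q$)
$c{\left(N \right)} = 38 + N$ ($c{\left(N \right)} = N + 38 = 38 + N$)
$\left(c{\left(116 \right)} - 1176\right) \left(L{\left(-78,-208 \right)} - 4713\right) = \left(\left(38 + 116\right) - 1176\right) \left(4 \left(-208\right) - 4713\right) = \left(154 - 1176\right) \left(-832 - 4713\right) = \left(-1022\right) \left(-5545\right) = 5666990$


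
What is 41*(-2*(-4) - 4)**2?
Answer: 656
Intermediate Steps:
41*(-2*(-4) - 4)**2 = 41*(8 - 4)**2 = 41*4**2 = 41*16 = 656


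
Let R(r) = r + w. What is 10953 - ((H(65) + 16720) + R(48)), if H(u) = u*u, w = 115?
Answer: -10155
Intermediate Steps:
H(u) = u²
R(r) = 115 + r (R(r) = r + 115 = 115 + r)
10953 - ((H(65) + 16720) + R(48)) = 10953 - ((65² + 16720) + (115 + 48)) = 10953 - ((4225 + 16720) + 163) = 10953 - (20945 + 163) = 10953 - 1*21108 = 10953 - 21108 = -10155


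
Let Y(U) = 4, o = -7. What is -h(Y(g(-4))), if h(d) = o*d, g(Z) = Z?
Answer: 28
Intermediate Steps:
h(d) = -7*d
-h(Y(g(-4))) = -(-7)*4 = -1*(-28) = 28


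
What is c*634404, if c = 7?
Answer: 4440828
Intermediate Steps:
c*634404 = 7*634404 = 4440828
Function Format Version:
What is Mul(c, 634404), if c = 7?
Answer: 4440828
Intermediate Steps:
Mul(c, 634404) = Mul(7, 634404) = 4440828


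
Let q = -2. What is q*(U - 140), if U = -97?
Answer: 474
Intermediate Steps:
q*(U - 140) = -2*(-97 - 140) = -2*(-237) = 474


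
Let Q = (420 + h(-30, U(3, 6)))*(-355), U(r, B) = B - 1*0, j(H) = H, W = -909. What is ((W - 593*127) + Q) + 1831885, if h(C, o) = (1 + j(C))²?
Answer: 1308010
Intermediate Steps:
U(r, B) = B (U(r, B) = B + 0 = B)
h(C, o) = (1 + C)²
Q = -447655 (Q = (420 + (1 - 30)²)*(-355) = (420 + (-29)²)*(-355) = (420 + 841)*(-355) = 1261*(-355) = -447655)
((W - 593*127) + Q) + 1831885 = ((-909 - 593*127) - 447655) + 1831885 = ((-909 - 75311) - 447655) + 1831885 = (-76220 - 447655) + 1831885 = -523875 + 1831885 = 1308010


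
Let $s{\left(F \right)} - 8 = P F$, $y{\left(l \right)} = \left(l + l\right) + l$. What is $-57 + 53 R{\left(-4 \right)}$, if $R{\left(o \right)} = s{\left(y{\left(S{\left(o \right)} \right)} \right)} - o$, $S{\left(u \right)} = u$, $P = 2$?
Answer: $-693$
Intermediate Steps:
$y{\left(l \right)} = 3 l$ ($y{\left(l \right)} = 2 l + l = 3 l$)
$s{\left(F \right)} = 8 + 2 F$
$R{\left(o \right)} = 8 + 5 o$ ($R{\left(o \right)} = \left(8 + 2 \cdot 3 o\right) - o = \left(8 + 6 o\right) - o = 8 + 5 o$)
$-57 + 53 R{\left(-4 \right)} = -57 + 53 \left(8 + 5 \left(-4\right)\right) = -57 + 53 \left(8 - 20\right) = -57 + 53 \left(-12\right) = -57 - 636 = -693$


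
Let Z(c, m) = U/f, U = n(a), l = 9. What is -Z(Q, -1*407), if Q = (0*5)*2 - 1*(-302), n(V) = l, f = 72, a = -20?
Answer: -⅛ ≈ -0.12500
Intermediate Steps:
n(V) = 9
Q = 302 (Q = 0*2 + 302 = 0 + 302 = 302)
U = 9
Z(c, m) = ⅛ (Z(c, m) = 9/72 = 9*(1/72) = ⅛)
-Z(Q, -1*407) = -1*⅛ = -⅛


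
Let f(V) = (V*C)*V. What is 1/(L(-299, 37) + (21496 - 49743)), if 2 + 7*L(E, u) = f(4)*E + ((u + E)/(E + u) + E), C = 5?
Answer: -1/31707 ≈ -3.1539e-5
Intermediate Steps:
f(V) = 5*V**2 (f(V) = (V*5)*V = (5*V)*V = 5*V**2)
L(E, u) = -1/7 + 81*E/7 (L(E, u) = -2/7 + ((5*4**2)*E + ((u + E)/(E + u) + E))/7 = -2/7 + ((5*16)*E + ((E + u)/(E + u) + E))/7 = -2/7 + (80*E + (1 + E))/7 = -2/7 + (1 + 81*E)/7 = -2/7 + (1/7 + 81*E/7) = -1/7 + 81*E/7)
1/(L(-299, 37) + (21496 - 49743)) = 1/((-1/7 + (81/7)*(-299)) + (21496 - 49743)) = 1/((-1/7 - 24219/7) - 28247) = 1/(-3460 - 28247) = 1/(-31707) = -1/31707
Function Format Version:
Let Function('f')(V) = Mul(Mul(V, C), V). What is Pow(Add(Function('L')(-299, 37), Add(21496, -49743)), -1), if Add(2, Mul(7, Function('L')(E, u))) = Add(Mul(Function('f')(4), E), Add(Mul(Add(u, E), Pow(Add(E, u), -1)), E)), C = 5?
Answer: Rational(-1, 31707) ≈ -3.1539e-5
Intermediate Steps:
Function('f')(V) = Mul(5, Pow(V, 2)) (Function('f')(V) = Mul(Mul(V, 5), V) = Mul(Mul(5, V), V) = Mul(5, Pow(V, 2)))
Function('L')(E, u) = Add(Rational(-1, 7), Mul(Rational(81, 7), E)) (Function('L')(E, u) = Add(Rational(-2, 7), Mul(Rational(1, 7), Add(Mul(Mul(5, Pow(4, 2)), E), Add(Mul(Add(u, E), Pow(Add(E, u), -1)), E)))) = Add(Rational(-2, 7), Mul(Rational(1, 7), Add(Mul(Mul(5, 16), E), Add(Mul(Add(E, u), Pow(Add(E, u), -1)), E)))) = Add(Rational(-2, 7), Mul(Rational(1, 7), Add(Mul(80, E), Add(1, E)))) = Add(Rational(-2, 7), Mul(Rational(1, 7), Add(1, Mul(81, E)))) = Add(Rational(-2, 7), Add(Rational(1, 7), Mul(Rational(81, 7), E))) = Add(Rational(-1, 7), Mul(Rational(81, 7), E)))
Pow(Add(Function('L')(-299, 37), Add(21496, -49743)), -1) = Pow(Add(Add(Rational(-1, 7), Mul(Rational(81, 7), -299)), Add(21496, -49743)), -1) = Pow(Add(Add(Rational(-1, 7), Rational(-24219, 7)), -28247), -1) = Pow(Add(-3460, -28247), -1) = Pow(-31707, -1) = Rational(-1, 31707)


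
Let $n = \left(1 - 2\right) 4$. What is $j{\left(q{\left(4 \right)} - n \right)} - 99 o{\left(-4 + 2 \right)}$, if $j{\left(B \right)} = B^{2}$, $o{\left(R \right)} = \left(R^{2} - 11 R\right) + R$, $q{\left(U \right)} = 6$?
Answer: $-2276$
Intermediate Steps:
$n = -4$ ($n = \left(-1\right) 4 = -4$)
$o{\left(R \right)} = R^{2} - 10 R$
$j{\left(q{\left(4 \right)} - n \right)} - 99 o{\left(-4 + 2 \right)} = \left(6 - -4\right)^{2} - 99 \left(-4 + 2\right) \left(-10 + \left(-4 + 2\right)\right) = \left(6 + 4\right)^{2} - 99 \left(- 2 \left(-10 - 2\right)\right) = 10^{2} - 99 \left(\left(-2\right) \left(-12\right)\right) = 100 - 2376 = -2276$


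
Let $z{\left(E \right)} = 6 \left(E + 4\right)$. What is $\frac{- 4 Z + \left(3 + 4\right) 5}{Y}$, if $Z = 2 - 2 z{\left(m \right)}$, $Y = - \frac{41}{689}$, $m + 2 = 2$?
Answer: $- \frac{150891}{41} \approx -3680.3$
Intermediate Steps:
$m = 0$ ($m = -2 + 2 = 0$)
$z{\left(E \right)} = 24 + 6 E$ ($z{\left(E \right)} = 6 \left(4 + E\right) = 24 + 6 E$)
$Y = - \frac{41}{689}$ ($Y = \left(-41\right) \frac{1}{689} = - \frac{41}{689} \approx -0.059507$)
$Z = -46$ ($Z = 2 - 2 \left(24 + 6 \cdot 0\right) = 2 - 2 \left(24 + 0\right) = 2 - 48 = -46$)
$\frac{- 4 Z + \left(3 + 4\right) 5}{Y} = \frac{\left(-4\right) \left(-46\right) + \left(3 + 4\right) 5}{- \frac{41}{689}} = \left(184 + 7 \cdot 5\right) \left(- \frac{689}{41}\right) = \left(184 + 35\right) \left(- \frac{689}{41}\right) = 219 \left(- \frac{689}{41}\right) = - \frac{150891}{41}$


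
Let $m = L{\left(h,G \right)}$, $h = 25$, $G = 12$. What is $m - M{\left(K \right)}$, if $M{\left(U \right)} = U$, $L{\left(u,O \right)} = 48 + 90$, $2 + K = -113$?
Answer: $253$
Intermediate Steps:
$K = -115$ ($K = -2 - 113 = -115$)
$L{\left(u,O \right)} = 138$
$m = 138$
$m - M{\left(K \right)} = 138 - -115 = 138 + 115 = 253$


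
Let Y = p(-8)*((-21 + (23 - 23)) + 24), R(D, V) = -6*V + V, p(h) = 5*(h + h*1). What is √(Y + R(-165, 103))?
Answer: I*√755 ≈ 27.477*I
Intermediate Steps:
p(h) = 10*h (p(h) = 5*(h + h) = 5*(2*h) = 10*h)
R(D, V) = -5*V
Y = -240 (Y = (10*(-8))*((-21 + (23 - 23)) + 24) = -80*((-21 + 0) + 24) = -80*(-21 + 24) = -80*3 = -240)
√(Y + R(-165, 103)) = √(-240 - 5*103) = √(-240 - 515) = √(-755) = I*√755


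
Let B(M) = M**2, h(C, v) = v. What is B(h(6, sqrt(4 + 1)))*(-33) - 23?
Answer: -188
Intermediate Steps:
B(h(6, sqrt(4 + 1)))*(-33) - 23 = (sqrt(4 + 1))**2*(-33) - 23 = (sqrt(5))**2*(-33) - 23 = 5*(-33) - 23 = -165 - 23 = -188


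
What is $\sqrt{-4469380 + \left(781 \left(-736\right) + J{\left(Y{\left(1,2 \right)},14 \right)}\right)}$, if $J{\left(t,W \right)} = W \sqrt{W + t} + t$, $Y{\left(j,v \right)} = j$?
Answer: $\sqrt{-5044195 + 14 \sqrt{15}} \approx 2245.9 i$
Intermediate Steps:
$J{\left(t,W \right)} = t + W \sqrt{W + t}$
$\sqrt{-4469380 + \left(781 \left(-736\right) + J{\left(Y{\left(1,2 \right)},14 \right)}\right)} = \sqrt{-4469380 + \left(781 \left(-736\right) + \left(1 + 14 \sqrt{14 + 1}\right)\right)} = \sqrt{-4469380 - \left(574815 - 14 \sqrt{15}\right)} = \sqrt{-5044195 + 14 \sqrt{15}}$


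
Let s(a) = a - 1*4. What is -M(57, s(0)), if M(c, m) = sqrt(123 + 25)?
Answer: -2*sqrt(37) ≈ -12.166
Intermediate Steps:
s(a) = -4 + a (s(a) = a - 4 = -4 + a)
M(c, m) = 2*sqrt(37) (M(c, m) = sqrt(148) = 2*sqrt(37))
-M(57, s(0)) = -2*sqrt(37)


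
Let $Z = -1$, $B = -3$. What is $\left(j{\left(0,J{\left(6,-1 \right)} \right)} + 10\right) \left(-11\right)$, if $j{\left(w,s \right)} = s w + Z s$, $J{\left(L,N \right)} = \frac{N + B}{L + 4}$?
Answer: $- \frac{572}{5} \approx -114.4$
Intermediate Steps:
$J{\left(L,N \right)} = \frac{-3 + N}{4 + L}$ ($J{\left(L,N \right)} = \frac{N - 3}{L + 4} = \frac{-3 + N}{4 + L}$)
$j{\left(w,s \right)} = - s + s w$ ($j{\left(w,s \right)} = s w - s = - s + s w$)
$\left(j{\left(0,J{\left(6,-1 \right)} \right)} + 10\right) \left(-11\right) = \left(\frac{-3 - 1}{4 + 6} \left(-1 + 0\right) + 10\right) \left(-11\right) = \left(\frac{1}{10} \left(-4\right) \left(-1\right) + 10\right) \left(-11\right) = \left(\left(- \frac{2}{5}\right) \left(-1\right) + 10\right) \left(-11\right) = \left(\frac{2}{5} + 10\right) \left(-11\right) = \frac{52}{5} \left(-11\right) = - \frac{572}{5}$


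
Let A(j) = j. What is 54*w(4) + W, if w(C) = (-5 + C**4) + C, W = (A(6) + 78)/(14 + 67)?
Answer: 371818/27 ≈ 13771.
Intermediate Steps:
W = 28/27 (W = (6 + 78)/(14 + 67) = 84/81 = 84*(1/81) = 28/27 ≈ 1.0370)
w(C) = -5 + C + C**4
54*w(4) + W = 54*(-5 + 4 + 4**4) + 28/27 = 54*(-5 + 4 + 256) + 28/27 = 54*255 + 28/27 = 13770 + 28/27 = 371818/27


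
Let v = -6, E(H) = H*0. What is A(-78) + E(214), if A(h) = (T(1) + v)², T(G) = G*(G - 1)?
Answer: 36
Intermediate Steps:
E(H) = 0
T(G) = G*(-1 + G)
A(h) = 36 (A(h) = (1*(-1 + 1) - 6)² = (1*0 - 6)² = (0 - 6)² = (-6)² = 36)
A(-78) + E(214) = 36 + 0 = 36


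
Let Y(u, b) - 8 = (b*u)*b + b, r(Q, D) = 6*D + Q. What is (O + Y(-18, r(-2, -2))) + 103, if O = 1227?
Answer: -2204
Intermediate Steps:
r(Q, D) = Q + 6*D
Y(u, b) = 8 + b + u*b² (Y(u, b) = 8 + ((b*u)*b + b) = 8 + (u*b² + b) = 8 + (b + u*b²) = 8 + b + u*b²)
(O + Y(-18, r(-2, -2))) + 103 = (1227 + (8 + (-2 + 6*(-2)) - 18*(-2 + 6*(-2))²)) + 103 = (1227 + (8 + (-2 - 12) - 18*(-2 - 12)²)) + 103 = (1227 + (8 - 14 - 18*(-14)²)) + 103 = (1227 + (8 - 14 - 18*196)) + 103 = (1227 + (8 - 14 - 3528)) + 103 = (1227 - 3534) + 103 = -2307 + 103 = -2204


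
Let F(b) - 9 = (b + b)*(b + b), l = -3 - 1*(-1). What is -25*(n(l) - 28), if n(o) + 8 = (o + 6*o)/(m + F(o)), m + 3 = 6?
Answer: 1825/2 ≈ 912.50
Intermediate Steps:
m = 3 (m = -3 + 6 = 3)
l = -2 (l = -3 + 1 = -2)
F(b) = 9 + 4*b² (F(b) = 9 + (b + b)*(b + b) = 9 + (2*b)*(2*b) = 9 + 4*b²)
n(o) = -8 + 7*o/(12 + 4*o²) (n(o) = -8 + (o + 6*o)/(3 + (9 + 4*o²)) = -8 + (7*o)/(12 + 4*o²) = -8 + 7*o/(12 + 4*o²))
-25*(n(l) - 28) = -25*((-96 - 32*(-2)² + 7*(-2))/(4*(3 + (-2)²)) - 28) = -25*((-96 - 32*4 - 14)/(4*(3 + 4)) - 28) = -25*((¼)*(-96 - 128 - 14)/7 - 28) = -25*((¼)*(⅐)*(-238) - 28) = -25*(-17/2 - 28) = -25*(-73/2) = 1825/2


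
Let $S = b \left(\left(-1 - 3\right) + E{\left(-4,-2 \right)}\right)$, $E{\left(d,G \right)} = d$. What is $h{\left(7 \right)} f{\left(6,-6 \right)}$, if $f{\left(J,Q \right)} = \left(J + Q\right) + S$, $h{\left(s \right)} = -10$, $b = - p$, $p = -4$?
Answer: $320$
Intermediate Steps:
$b = 4$ ($b = \left(-1\right) \left(-4\right) = 4$)
$S = -32$ ($S = 4 \left(\left(-1 - 3\right) - 4\right) = 4 \left(-4 - 4\right) = 4 \left(-8\right) = -32$)
$f{\left(J,Q \right)} = -32 + J + Q$ ($f{\left(J,Q \right)} = \left(J + Q\right) - 32 = -32 + J + Q$)
$h{\left(7 \right)} f{\left(6,-6 \right)} = - 10 \left(-32 + 6 - 6\right) = \left(-10\right) \left(-32\right) = 320$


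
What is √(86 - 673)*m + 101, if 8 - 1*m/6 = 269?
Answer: 101 - 1566*I*√587 ≈ 101.0 - 37941.0*I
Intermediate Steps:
m = -1566 (m = 48 - 6*269 = 48 - 1614 = -1566)
√(86 - 673)*m + 101 = √(86 - 673)*(-1566) + 101 = √(-587)*(-1566) + 101 = (I*√587)*(-1566) + 101 = -1566*I*√587 + 101 = 101 - 1566*I*√587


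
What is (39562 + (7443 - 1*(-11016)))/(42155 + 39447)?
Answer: 58021/81602 ≈ 0.71102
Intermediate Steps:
(39562 + (7443 - 1*(-11016)))/(42155 + 39447) = (39562 + (7443 + 11016))/81602 = (39562 + 18459)*(1/81602) = 58021*(1/81602) = 58021/81602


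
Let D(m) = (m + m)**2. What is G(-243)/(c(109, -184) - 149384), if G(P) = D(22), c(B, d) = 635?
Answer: -1936/148749 ≈ -0.013015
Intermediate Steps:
D(m) = 4*m**2 (D(m) = (2*m)**2 = 4*m**2)
G(P) = 1936 (G(P) = 4*22**2 = 4*484 = 1936)
G(-243)/(c(109, -184) - 149384) = 1936/(635 - 149384) = 1936/(-148749) = 1936*(-1/148749) = -1936/148749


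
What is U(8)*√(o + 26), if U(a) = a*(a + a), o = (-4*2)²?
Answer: 384*√10 ≈ 1214.3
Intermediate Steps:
o = 64 (o = (-8)² = 64)
U(a) = 2*a² (U(a) = a*(2*a) = 2*a²)
U(8)*√(o + 26) = (2*8²)*√(64 + 26) = (2*64)*√90 = 128*(3*√10) = 384*√10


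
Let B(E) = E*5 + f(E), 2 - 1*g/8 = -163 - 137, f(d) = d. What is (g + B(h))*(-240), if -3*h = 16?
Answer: -572160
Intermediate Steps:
h = -16/3 (h = -⅓*16 = -16/3 ≈ -5.3333)
g = 2416 (g = 16 - 8*(-163 - 137) = 16 - 8*(-300) = 16 + 2400 = 2416)
B(E) = 6*E (B(E) = E*5 + E = 5*E + E = 6*E)
(g + B(h))*(-240) = (2416 + 6*(-16/3))*(-240) = (2416 - 32)*(-240) = 2384*(-240) = -572160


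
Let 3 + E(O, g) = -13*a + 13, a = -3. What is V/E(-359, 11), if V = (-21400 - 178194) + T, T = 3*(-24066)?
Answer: -271792/49 ≈ -5546.8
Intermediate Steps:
E(O, g) = 49 (E(O, g) = -3 + (-13*(-3) + 13) = -3 + (39 + 13) = -3 + 52 = 49)
T = -72198
V = -271792 (V = (-21400 - 178194) - 72198 = -199594 - 72198 = -271792)
V/E(-359, 11) = -271792/49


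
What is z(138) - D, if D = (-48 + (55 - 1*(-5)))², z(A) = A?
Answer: -6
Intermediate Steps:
D = 144 (D = (-48 + (55 + 5))² = (-48 + 60)² = 12² = 144)
z(138) - D = 138 - 1*144 = 138 - 144 = -6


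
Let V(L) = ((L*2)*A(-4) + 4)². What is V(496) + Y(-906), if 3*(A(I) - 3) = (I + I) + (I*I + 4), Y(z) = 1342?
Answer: 48276046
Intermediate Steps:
A(I) = 13/3 + I²/3 + 2*I/3 (A(I) = 3 + ((I + I) + (I*I + 4))/3 = 3 + (2*I + (I² + 4))/3 = 3 + (2*I + (4 + I²))/3 = 3 + (4 + I² + 2*I)/3 = 3 + (4/3 + I²/3 + 2*I/3) = 13/3 + I²/3 + 2*I/3)
V(L) = (4 + 14*L)² (V(L) = ((L*2)*(13/3 + (⅓)*(-4)² + (⅔)*(-4)) + 4)² = ((2*L)*(13/3 + (⅓)*16 - 8/3) + 4)² = ((2*L)*(13/3 + 16/3 - 8/3) + 4)² = ((2*L)*7 + 4)² = (14*L + 4)² = (4 + 14*L)²)
V(496) + Y(-906) = 4*(2 + 7*496)² + 1342 = 4*(2 + 3472)² + 1342 = 4*3474² + 1342 = 4*12068676 + 1342 = 48274704 + 1342 = 48276046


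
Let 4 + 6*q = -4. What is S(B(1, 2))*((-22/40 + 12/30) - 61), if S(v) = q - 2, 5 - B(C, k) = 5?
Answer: 1223/6 ≈ 203.83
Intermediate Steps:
q = -4/3 (q = -⅔ + (⅙)*(-4) = -⅔ - ⅔ = -4/3 ≈ -1.3333)
B(C, k) = 0 (B(C, k) = 5 - 1*5 = 5 - 5 = 0)
S(v) = -10/3 (S(v) = -4/3 - 2 = -10/3)
S(B(1, 2))*((-22/40 + 12/30) - 61) = -10*((-22/40 + 12/30) - 61)/3 = -10*((-22*1/40 + 12*(1/30)) - 61)/3 = -10*((-11/20 + ⅖) - 61)/3 = -10*(-3/20 - 61)/3 = -10/3*(-1223/20) = 1223/6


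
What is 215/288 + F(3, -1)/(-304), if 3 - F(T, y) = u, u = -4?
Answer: 3959/5472 ≈ 0.72350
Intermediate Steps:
F(T, y) = 7 (F(T, y) = 3 - 1*(-4) = 3 + 4 = 7)
215/288 + F(3, -1)/(-304) = 215/288 + 7/(-304) = 215*(1/288) + 7*(-1/304) = 215/288 - 7/304 = 3959/5472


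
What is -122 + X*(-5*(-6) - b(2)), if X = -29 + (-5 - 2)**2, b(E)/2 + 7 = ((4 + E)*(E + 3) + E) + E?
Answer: -602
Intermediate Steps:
b(E) = -14 + 4*E + 2*(3 + E)*(4 + E) (b(E) = -14 + 2*(((4 + E)*(E + 3) + E) + E) = -14 + 2*(((4 + E)*(3 + E) + E) + E) = -14 + 2*(((3 + E)*(4 + E) + E) + E) = -14 + 2*((E + (3 + E)*(4 + E)) + E) = -14 + 2*(2*E + (3 + E)*(4 + E)) = -14 + (4*E + 2*(3 + E)*(4 + E)) = -14 + 4*E + 2*(3 + E)*(4 + E))
X = 20 (X = -29 + (-7)**2 = -29 + 49 = 20)
-122 + X*(-5*(-6) - b(2)) = -122 + 20*(-5*(-6) - (10 + 2*2**2 + 18*2)) = -122 + 20*(30 - (10 + 2*4 + 36)) = -122 + 20*(30 - (10 + 8 + 36)) = -122 + 20*(30 - 1*54) = -122 + 20*(30 - 54) = -122 + 20*(-24) = -122 - 480 = -602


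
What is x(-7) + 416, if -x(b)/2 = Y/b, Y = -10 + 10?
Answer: 416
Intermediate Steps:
Y = 0
x(b) = 0 (x(b) = -0/b = -2*0 = 0)
x(-7) + 416 = 0 + 416 = 416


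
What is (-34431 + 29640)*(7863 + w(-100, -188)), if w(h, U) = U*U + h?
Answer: -206525637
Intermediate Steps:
w(h, U) = h + U² (w(h, U) = U² + h = h + U²)
(-34431 + 29640)*(7863 + w(-100, -188)) = (-34431 + 29640)*(7863 + (-100 + (-188)²)) = -4791*(7863 + (-100 + 35344)) = -4791*(7863 + 35244) = -4791*43107 = -206525637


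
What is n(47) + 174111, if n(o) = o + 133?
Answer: 174291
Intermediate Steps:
n(o) = 133 + o
n(47) + 174111 = (133 + 47) + 174111 = 180 + 174111 = 174291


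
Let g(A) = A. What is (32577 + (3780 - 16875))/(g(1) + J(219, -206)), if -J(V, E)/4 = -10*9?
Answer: 19482/361 ≈ 53.967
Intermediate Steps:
J(V, E) = 360 (J(V, E) = -(-40)*9 = -4*(-90) = 360)
(32577 + (3780 - 16875))/(g(1) + J(219, -206)) = (32577 + (3780 - 16875))/(1 + 360) = (32577 - 13095)/361 = 19482*(1/361) = 19482/361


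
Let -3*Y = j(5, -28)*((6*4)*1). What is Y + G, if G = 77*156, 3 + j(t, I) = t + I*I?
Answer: 5724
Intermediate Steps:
j(t, I) = -3 + t + I² (j(t, I) = -3 + (t + I*I) = -3 + (t + I²) = -3 + t + I²)
Y = -6288 (Y = -(-3 + 5 + (-28)²)*(6*4)*1/3 = -(-3 + 5 + 784)*24*1/3 = -262*24 = -⅓*18864 = -6288)
G = 12012
Y + G = -6288 + 12012 = 5724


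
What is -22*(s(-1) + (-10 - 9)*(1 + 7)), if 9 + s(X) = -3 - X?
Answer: 3586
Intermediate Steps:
s(X) = -12 - X (s(X) = -9 + (-3 - X) = -12 - X)
-22*(s(-1) + (-10 - 9)*(1 + 7)) = -22*((-12 - 1*(-1)) + (-10 - 9)*(1 + 7)) = -22*((-12 + 1) - 19*8) = -22*(-11 - 152) = -22*(-163) = 3586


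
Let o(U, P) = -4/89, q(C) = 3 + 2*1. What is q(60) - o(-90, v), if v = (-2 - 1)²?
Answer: 449/89 ≈ 5.0449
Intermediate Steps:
q(C) = 5 (q(C) = 3 + 2 = 5)
v = 9 (v = (-3)² = 9)
o(U, P) = -4/89 (o(U, P) = -4*1/89 = -4/89)
q(60) - o(-90, v) = 5 - 1*(-4/89) = 5 + 4/89 = 449/89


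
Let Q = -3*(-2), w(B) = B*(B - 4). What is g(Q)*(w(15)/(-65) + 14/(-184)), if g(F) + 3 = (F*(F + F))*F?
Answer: -103191/92 ≈ -1121.6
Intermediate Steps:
w(B) = B*(-4 + B)
Q = 6
g(F) = -3 + 2*F³ (g(F) = -3 + (F*(F + F))*F = -3 + (F*(2*F))*F = -3 + (2*F²)*F = -3 + 2*F³)
g(Q)*(w(15)/(-65) + 14/(-184)) = (-3 + 2*6³)*((15*(-4 + 15))/(-65) + 14/(-184)) = (-3 + 2*216)*((15*11)*(-1/65) + 14*(-1/184)) = (-3 + 432)*(165*(-1/65) - 7/92) = 429*(-33/13 - 7/92) = 429*(-3127/1196) = -103191/92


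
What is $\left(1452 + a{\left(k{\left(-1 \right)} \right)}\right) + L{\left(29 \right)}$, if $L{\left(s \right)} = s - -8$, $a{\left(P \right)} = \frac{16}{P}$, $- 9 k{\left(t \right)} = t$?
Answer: $1633$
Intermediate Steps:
$k{\left(t \right)} = - \frac{t}{9}$
$L{\left(s \right)} = 8 + s$ ($L{\left(s \right)} = s + 8 = 8 + s$)
$\left(1452 + a{\left(k{\left(-1 \right)} \right)}\right) + L{\left(29 \right)} = \left(1452 + \frac{16}{\left(- \frac{1}{9}\right) \left(-1\right)}\right) + \left(8 + 29\right) = \left(1452 + 16 \frac{1}{\frac{1}{9}}\right) + 37 = \left(1452 + 16 \cdot 9\right) + 37 = \left(1452 + 144\right) + 37 = 1596 + 37 = 1633$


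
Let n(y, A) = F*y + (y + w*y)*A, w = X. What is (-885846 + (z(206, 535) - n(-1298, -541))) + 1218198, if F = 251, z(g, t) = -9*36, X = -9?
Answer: 6275570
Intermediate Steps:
z(g, t) = -324
w = -9
n(y, A) = 251*y - 8*A*y (n(y, A) = 251*y + (y - 9*y)*A = 251*y + (-8*y)*A = 251*y - 8*A*y)
(-885846 + (z(206, 535) - n(-1298, -541))) + 1218198 = (-885846 + (-324 - (-1298)*(251 - 8*(-541)))) + 1218198 = (-885846 + (-324 - (-1298)*(251 + 4328))) + 1218198 = (-885846 + (-324 - (-1298)*4579)) + 1218198 = (-885846 + (-324 - 1*(-5943542))) + 1218198 = (-885846 + (-324 + 5943542)) + 1218198 = (-885846 + 5943218) + 1218198 = 5057372 + 1218198 = 6275570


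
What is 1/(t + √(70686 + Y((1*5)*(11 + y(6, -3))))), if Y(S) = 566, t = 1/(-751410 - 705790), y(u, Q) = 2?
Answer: 1457200/151298765463679999 + 4246863680000*√17813/151298765463679999 ≈ 0.0037463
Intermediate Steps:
t = -1/1457200 (t = 1/(-1457200) = -1/1457200 ≈ -6.8625e-7)
1/(t + √(70686 + Y((1*5)*(11 + y(6, -3))))) = 1/(-1/1457200 + √(70686 + 566)) = 1/(-1/1457200 + √71252) = 1/(-1/1457200 + 2*√17813)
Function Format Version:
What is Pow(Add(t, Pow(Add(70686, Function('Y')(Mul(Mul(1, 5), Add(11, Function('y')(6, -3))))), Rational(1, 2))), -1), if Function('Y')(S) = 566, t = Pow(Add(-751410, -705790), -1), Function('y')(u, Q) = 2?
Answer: Add(Rational(1457200, 151298765463679999), Mul(Rational(4246863680000, 151298765463679999), Pow(17813, Rational(1, 2)))) ≈ 0.0037463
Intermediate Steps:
t = Rational(-1, 1457200) (t = Pow(-1457200, -1) = Rational(-1, 1457200) ≈ -6.8625e-7)
Pow(Add(t, Pow(Add(70686, Function('Y')(Mul(Mul(1, 5), Add(11, Function('y')(6, -3))))), Rational(1, 2))), -1) = Pow(Add(Rational(-1, 1457200), Pow(Add(70686, 566), Rational(1, 2))), -1) = Pow(Add(Rational(-1, 1457200), Pow(71252, Rational(1, 2))), -1) = Pow(Add(Rational(-1, 1457200), Mul(2, Pow(17813, Rational(1, 2)))), -1)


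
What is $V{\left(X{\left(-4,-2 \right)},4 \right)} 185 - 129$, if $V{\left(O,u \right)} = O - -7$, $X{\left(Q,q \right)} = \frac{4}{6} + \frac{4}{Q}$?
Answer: $\frac{3313}{3} \approx 1104.3$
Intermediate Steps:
$X{\left(Q,q \right)} = \frac{2}{3} + \frac{4}{Q}$ ($X{\left(Q,q \right)} = 4 \cdot \frac{1}{6} + \frac{4}{Q} = \frac{2}{3} + \frac{4}{Q}$)
$V{\left(O,u \right)} = 7 + O$ ($V{\left(O,u \right)} = O + 7 = 7 + O$)
$V{\left(X{\left(-4,-2 \right)},4 \right)} 185 - 129 = \left(7 + \left(\frac{2}{3} + \frac{4}{-4}\right)\right) 185 - 129 = \left(7 + \left(\frac{2}{3} + 4 \left(- \frac{1}{4}\right)\right)\right) 185 - 129 = \left(7 + \left(\frac{2}{3} - 1\right)\right) 185 - 129 = \left(7 - \frac{1}{3}\right) 185 - 129 = \frac{20}{3} \cdot 185 - 129 = \frac{3700}{3} - 129 = \frac{3313}{3}$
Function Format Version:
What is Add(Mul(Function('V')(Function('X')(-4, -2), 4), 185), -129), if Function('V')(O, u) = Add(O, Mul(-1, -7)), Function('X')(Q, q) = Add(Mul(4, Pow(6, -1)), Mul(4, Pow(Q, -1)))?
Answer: Rational(3313, 3) ≈ 1104.3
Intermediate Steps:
Function('X')(Q, q) = Add(Rational(2, 3), Mul(4, Pow(Q, -1))) (Function('X')(Q, q) = Add(Mul(4, Rational(1, 6)), Mul(4, Pow(Q, -1))) = Add(Rational(2, 3), Mul(4, Pow(Q, -1))))
Function('V')(O, u) = Add(7, O) (Function('V')(O, u) = Add(O, 7) = Add(7, O))
Add(Mul(Function('V')(Function('X')(-4, -2), 4), 185), -129) = Add(Mul(Add(7, Add(Rational(2, 3), Mul(4, Pow(-4, -1)))), 185), -129) = Add(Mul(Add(7, Add(Rational(2, 3), Mul(4, Rational(-1, 4)))), 185), -129) = Add(Mul(Add(7, Add(Rational(2, 3), -1)), 185), -129) = Add(Mul(Add(7, Rational(-1, 3)), 185), -129) = Add(Mul(Rational(20, 3), 185), -129) = Add(Rational(3700, 3), -129) = Rational(3313, 3)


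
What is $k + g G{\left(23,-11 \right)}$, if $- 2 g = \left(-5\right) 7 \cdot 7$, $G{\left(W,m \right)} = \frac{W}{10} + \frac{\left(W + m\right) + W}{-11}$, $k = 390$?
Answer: $\frac{12407}{44} \approx 281.98$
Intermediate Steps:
$G{\left(W,m \right)} = - \frac{9 W}{110} - \frac{m}{11}$ ($G{\left(W,m \right)} = W \frac{1}{10} + \left(m + 2 W\right) \left(- \frac{1}{11}\right) = \frac{W}{10} - \left(\frac{m}{11} + \frac{2 W}{11}\right) = - \frac{9 W}{110} - \frac{m}{11}$)
$g = \frac{245}{2}$ ($g = - \frac{\left(-5\right) 7 \cdot 7}{2} = - \frac{\left(-35\right) 7}{2} = \left(- \frac{1}{2}\right) \left(-245\right) = \frac{245}{2} \approx 122.5$)
$k + g G{\left(23,-11 \right)} = 390 + \frac{245 \left(\left(- \frac{9}{110}\right) 23 - -1\right)}{2} = 390 + \frac{245 \left(- \frac{207}{110} + 1\right)}{2} = 390 + \frac{245}{2} \left(- \frac{97}{110}\right) = 390 - \frac{4753}{44} = \frac{12407}{44}$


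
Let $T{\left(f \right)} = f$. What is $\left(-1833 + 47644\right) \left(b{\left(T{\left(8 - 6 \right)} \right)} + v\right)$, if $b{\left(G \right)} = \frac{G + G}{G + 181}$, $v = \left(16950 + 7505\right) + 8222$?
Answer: $\frac{4490901145}{3} \approx 1.497 \cdot 10^{9}$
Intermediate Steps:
$v = 32677$ ($v = 24455 + 8222 = 32677$)
$b{\left(G \right)} = \frac{2 G}{181 + G}$
$\left(-1833 + 47644\right) \left(b{\left(T{\left(8 - 6 \right)} \right)} + v\right) = \left(-1833 + 47644\right) \left(\frac{2 \left(8 - 6\right)}{181 + \left(8 - 6\right)} + 32677\right) = 45811 \left(2 \cdot 2 \frac{1}{181 + 2} + 32677\right) = 45811 \left(2 \cdot 2 \cdot \frac{1}{183} + 32677\right) = 45811 \left(\frac{4}{183} + 32677\right) = 45811 \cdot \frac{5979895}{183} = \frac{4490901145}{3}$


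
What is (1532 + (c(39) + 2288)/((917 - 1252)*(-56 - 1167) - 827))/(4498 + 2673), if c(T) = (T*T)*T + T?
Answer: 313231371/1466032069 ≈ 0.21366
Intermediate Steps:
c(T) = T + T³ (c(T) = T²*T + T = T³ + T = T + T³)
(1532 + (c(39) + 2288)/((917 - 1252)*(-56 - 1167) - 827))/(4498 + 2673) = (1532 + ((39 + 39³) + 2288)/((917 - 1252)*(-56 - 1167) - 827))/(4498 + 2673) = (1532 + ((39 + 59319) + 2288)/(-335*(-1223) - 827))/7171 = (1532 + (59358 + 2288)/(409705 - 827))*(1/7171) = (1532 + 61646/408878)*(1/7171) = (1532 + 61646*(1/408878))*(1/7171) = (1532 + 30823/204439)*(1/7171) = (313231371/204439)*(1/7171) = 313231371/1466032069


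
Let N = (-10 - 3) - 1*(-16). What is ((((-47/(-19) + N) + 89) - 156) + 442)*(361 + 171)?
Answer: 202412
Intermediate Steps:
N = 3 (N = -13 + 16 = 3)
((((-47/(-19) + N) + 89) - 156) + 442)*(361 + 171) = ((((-47/(-19) + 3) + 89) - 156) + 442)*(361 + 171) = ((((-47*(-1/19) + 3) + 89) - 156) + 442)*532 = ((((47/19 + 3) + 89) - 156) + 442)*532 = (((104/19 + 89) - 156) + 442)*532 = ((1795/19 - 156) + 442)*532 = (-1169/19 + 442)*532 = (7229/19)*532 = 202412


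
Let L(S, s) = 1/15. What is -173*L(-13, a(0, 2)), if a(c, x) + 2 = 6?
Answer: -173/15 ≈ -11.533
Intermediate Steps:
a(c, x) = 4 (a(c, x) = -2 + 6 = 4)
L(S, s) = 1/15
-173*L(-13, a(0, 2)) = -173/15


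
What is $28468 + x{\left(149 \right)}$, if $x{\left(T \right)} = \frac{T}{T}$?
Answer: $28469$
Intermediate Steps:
$x{\left(T \right)} = 1$
$28468 + x{\left(149 \right)} = 28468 + 1 = 28469$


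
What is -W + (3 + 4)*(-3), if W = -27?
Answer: 6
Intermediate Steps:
-W + (3 + 4)*(-3) = -1*(-27) + (3 + 4)*(-3) = 27 + 7*(-3) = 27 - 21 = 6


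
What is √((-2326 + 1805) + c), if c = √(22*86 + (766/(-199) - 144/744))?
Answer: √(-19827468281 + 12338*√17962289638)/6169 ≈ 21.853*I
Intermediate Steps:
c = 2*√17962289638/6169 (c = √(1892 + (766*(-1/199) - 144*1/744)) = √(1892 + (-766/199 - 6/31)) = √(1892 - 24940/6169) = √(11646808/6169) = 2*√17962289638/6169 ≈ 43.451)
√((-2326 + 1805) + c) = √((-2326 + 1805) + 2*√17962289638/6169) = √(-521 + 2*√17962289638/6169)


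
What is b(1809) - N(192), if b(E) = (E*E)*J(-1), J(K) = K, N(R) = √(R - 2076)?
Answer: -3272481 - 2*I*√471 ≈ -3.2725e+6 - 43.405*I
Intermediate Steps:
N(R) = √(-2076 + R)
b(E) = -E² (b(E) = (E*E)*(-1) = E²*(-1) = -E²)
b(1809) - N(192) = -1*1809² - √(-2076 + 192) = -1*3272481 - √(-1884) = -3272481 - 2*I*√471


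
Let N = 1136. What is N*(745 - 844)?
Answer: -112464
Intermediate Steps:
N*(745 - 844) = 1136*(745 - 844) = 1136*(-99) = -112464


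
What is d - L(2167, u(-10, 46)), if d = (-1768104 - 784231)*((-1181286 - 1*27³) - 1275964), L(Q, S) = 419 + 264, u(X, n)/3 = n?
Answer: 6321962787872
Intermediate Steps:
u(X, n) = 3*n
L(Q, S) = 683
d = 6321962788555 (d = -2552335*((-1181286 - 1*19683) - 1275964) = -2552335*((-1181286 - 19683) - 1275964) = -2552335*(-1200969 - 1275964) = -2552335*(-2476933) = 6321962788555)
d - L(2167, u(-10, 46)) = 6321962788555 - 1*683 = 6321962788555 - 683 = 6321962787872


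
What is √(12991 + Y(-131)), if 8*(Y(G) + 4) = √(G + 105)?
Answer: √(207792 + 2*I*√26)/4 ≈ 113.96 + 0.0027965*I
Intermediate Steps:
Y(G) = -4 + √(105 + G)/8 (Y(G) = -4 + √(G + 105)/8 = -4 + √(105 + G)/8)
√(12991 + Y(-131)) = √(12991 + (-4 + √(105 - 131)/8)) = √(12991 + (-4 + √(-26)/8)) = √(12991 + (-4 + (I*√26)/8)) = √(12991 + (-4 + I*√26/8)) = √(12987 + I*√26/8)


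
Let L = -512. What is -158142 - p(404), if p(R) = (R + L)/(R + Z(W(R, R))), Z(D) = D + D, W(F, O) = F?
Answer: -15972333/101 ≈ -1.5814e+5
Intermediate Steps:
Z(D) = 2*D
p(R) = (-512 + R)/(3*R) (p(R) = (R - 512)/(R + 2*R) = (-512 + R)/((3*R)) = (-512 + R)*(1/(3*R)) = (-512 + R)/(3*R))
-158142 - p(404) = -158142 - (-512 + 404)/(3*404) = -158142 - (-108)/(3*404) = -158142 - 1*(-9/101) = -158142 + 9/101 = -15972333/101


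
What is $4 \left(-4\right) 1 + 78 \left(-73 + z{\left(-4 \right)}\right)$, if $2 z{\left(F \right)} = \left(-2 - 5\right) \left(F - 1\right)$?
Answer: $-4345$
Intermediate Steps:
$z{\left(F \right)} = \frac{7}{2} - \frac{7 F}{2}$ ($z{\left(F \right)} = \frac{\left(-2 - 5\right) \left(F - 1\right)}{2} = \frac{\left(-7\right) \left(-1 + F\right)}{2} = \frac{7 - 7 F}{2} = \frac{7}{2} - \frac{7 F}{2}$)
$4 \left(-4\right) 1 + 78 \left(-73 + z{\left(-4 \right)}\right) = 4 \left(-4\right) 1 + 78 \left(-73 + \left(\frac{7}{2} - -14\right)\right) = \left(-16\right) 1 + 78 \left(-73 + \left(\frac{7}{2} + 14\right)\right) = -16 + 78 \left(-73 + \frac{35}{2}\right) = -16 + 78 \left(- \frac{111}{2}\right) = -16 - 4329 = -4345$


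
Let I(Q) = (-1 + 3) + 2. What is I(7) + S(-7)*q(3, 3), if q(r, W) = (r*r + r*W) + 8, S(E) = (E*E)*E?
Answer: -8914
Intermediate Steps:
S(E) = E³ (S(E) = E²*E = E³)
I(Q) = 4 (I(Q) = 2 + 2 = 4)
q(r, W) = 8 + r² + W*r (q(r, W) = (r² + W*r) + 8 = 8 + r² + W*r)
I(7) + S(-7)*q(3, 3) = 4 + (-7)³*(8 + 3² + 3*3) = 4 - 343*(8 + 9 + 9) = 4 - 343*26 = 4 - 8918 = -8914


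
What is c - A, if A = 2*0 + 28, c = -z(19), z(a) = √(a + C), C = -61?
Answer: -28 - I*√42 ≈ -28.0 - 6.4807*I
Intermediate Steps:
z(a) = √(-61 + a) (z(a) = √(a - 61) = √(-61 + a))
c = -I*√42 (c = -√(-61 + 19) = -√(-42) = -I*√42 ≈ -6.4807*I)
A = 28 (A = 0 + 28 = 28)
c - A = -I*√42 - 1*28 = -I*√42 - 28 = -28 - I*√42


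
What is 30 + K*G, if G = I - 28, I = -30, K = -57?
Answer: 3336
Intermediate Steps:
G = -58 (G = -30 - 28 = -58)
30 + K*G = 30 - 57*(-58) = 30 + 3306 = 3336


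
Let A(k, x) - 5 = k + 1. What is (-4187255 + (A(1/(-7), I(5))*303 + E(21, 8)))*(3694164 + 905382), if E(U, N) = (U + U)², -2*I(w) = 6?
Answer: -19243195507092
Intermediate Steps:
I(w) = -3 (I(w) = -½*6 = -3)
E(U, N) = 4*U² (E(U, N) = (2*U)² = 4*U²)
A(k, x) = 6 + k (A(k, x) = 5 + (k + 1) = 5 + (1 + k) = 6 + k)
(-4187255 + (A(1/(-7), I(5))*303 + E(21, 8)))*(3694164 + 905382) = (-4187255 + ((6 + 1/(-7))*303 + 4*21²))*(3694164 + 905382) = (-4187255 + ((6 - ⅐)*303 + 4*441))*4599546 = (-4187255 + ((41/7)*303 + 1764))*4599546 = (-4187255 + (12423/7 + 1764))*4599546 = (-4187255 + 24771/7)*4599546 = -29286014/7*4599546 = -19243195507092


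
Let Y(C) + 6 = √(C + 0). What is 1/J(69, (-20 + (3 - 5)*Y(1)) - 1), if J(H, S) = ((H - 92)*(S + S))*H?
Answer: 1/34914 ≈ 2.8642e-5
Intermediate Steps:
Y(C) = -6 + √C (Y(C) = -6 + √(C + 0) = -6 + √C)
J(H, S) = 2*H*S*(-92 + H) (J(H, S) = ((-92 + H)*(2*S))*H = (2*S*(-92 + H))*H = 2*H*S*(-92 + H))
1/J(69, (-20 + (3 - 5)*Y(1)) - 1) = 1/(2*69*((-20 + (3 - 5)*(-6 + √1)) - 1)*(-92 + 69)) = 1/(2*69*((-20 - 2*(-6 + 1)) - 1)*(-23)) = 1/(2*69*((-20 - 2*(-5)) - 1)*(-23)) = 1/(2*69*((-20 + 10) - 1)*(-23)) = 1/(2*69*(-10 - 1)*(-23)) = 1/(2*69*(-11)*(-23)) = 1/34914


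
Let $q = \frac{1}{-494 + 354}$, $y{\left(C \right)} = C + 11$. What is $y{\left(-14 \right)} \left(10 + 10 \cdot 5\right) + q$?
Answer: $- \frac{25201}{140} \approx -180.01$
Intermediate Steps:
$y{\left(C \right)} = 11 + C$
$q = - \frac{1}{140}$ ($q = \frac{1}{-140} = - \frac{1}{140} \approx -0.0071429$)
$y{\left(-14 \right)} \left(10 + 10 \cdot 5\right) + q = \left(11 - 14\right) \left(10 + 10 \cdot 5\right) - \frac{1}{140} = - 3 \left(10 + 50\right) - \frac{1}{140} = \left(-3\right) 60 - \frac{1}{140} = -180 - \frac{1}{140} = - \frac{25201}{140}$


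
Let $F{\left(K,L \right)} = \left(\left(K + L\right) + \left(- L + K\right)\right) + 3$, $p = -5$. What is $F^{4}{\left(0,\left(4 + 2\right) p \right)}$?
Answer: $81$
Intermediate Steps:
$F{\left(K,L \right)} = 3 + 2 K$ ($F{\left(K,L \right)} = \left(\left(K + L\right) + \left(K - L\right)\right) + 3 = 2 K + 3 = 3 + 2 K$)
$F^{4}{\left(0,\left(4 + 2\right) p \right)} = \left(3 + 2 \cdot 0\right)^{4} = \left(3 + 0\right)^{4} = 3^{4} = 81$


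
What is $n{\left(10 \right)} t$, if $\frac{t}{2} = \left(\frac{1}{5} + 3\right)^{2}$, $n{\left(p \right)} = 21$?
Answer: $\frac{10752}{25} \approx 430.08$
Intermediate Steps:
$t = \frac{512}{25}$ ($t = 2 \left(\frac{1}{5} + 3\right)^{2} = 2 \left(\frac{16}{5}\right)^{2} = 2 \cdot \frac{256}{25} = \frac{512}{25} \approx 20.48$)
$n{\left(10 \right)} t = 21 \cdot \frac{512}{25} = \frac{10752}{25}$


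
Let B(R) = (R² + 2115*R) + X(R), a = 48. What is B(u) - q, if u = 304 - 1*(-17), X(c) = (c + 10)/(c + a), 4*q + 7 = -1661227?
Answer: 883581863/738 ≈ 1.1973e+6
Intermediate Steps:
q = -830617/2 (q = -7/4 + (¼)*(-1661227) = -7/4 - 1661227/4 = -830617/2 ≈ -4.1531e+5)
X(c) = (10 + c)/(48 + c) (X(c) = (c + 10)/(c + 48) = (10 + c)/(48 + c))
u = 321 (u = 304 + 17 = 321)
B(R) = R² + 2115*R + (10 + R)/(48 + R) (B(R) = (R² + 2115*R) + (10 + R)/(48 + R) = R² + 2115*R + (10 + R)/(48 + R))
B(u) - q = (10 + 321 + 321*(48 + 321)*(2115 + 321))/(48 + 321) - 1*(-830617/2) = (10 + 321 + 321*369*2436)/369 + 830617/2 = (10 + 321 + 288541764)/369 + 830617/2 = (1/369)*288542095 + 830617/2 = 288542095/369 + 830617/2 = 883581863/738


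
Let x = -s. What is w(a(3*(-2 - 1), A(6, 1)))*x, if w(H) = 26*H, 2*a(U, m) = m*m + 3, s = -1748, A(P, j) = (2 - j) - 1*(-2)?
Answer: 272688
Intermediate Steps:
A(P, j) = 4 - j (A(P, j) = (2 - j) + 2 = 4 - j)
a(U, m) = 3/2 + m**2/2 (a(U, m) = (m*m + 3)/2 = (m**2 + 3)/2 = (3 + m**2)/2 = 3/2 + m**2/2)
x = 1748 (x = -1*(-1748) = 1748)
w(a(3*(-2 - 1), A(6, 1)))*x = (26*(3/2 + (4 - 1*1)**2/2))*1748 = (26*(3/2 + (4 - 1)**2/2))*1748 = (26*(3/2 + (1/2)*3**2))*1748 = (26*(3/2 + (1/2)*9))*1748 = (26*(3/2 + 9/2))*1748 = (26*6)*1748 = 156*1748 = 272688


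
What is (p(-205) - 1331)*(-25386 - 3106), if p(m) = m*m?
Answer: -1159453448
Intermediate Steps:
p(m) = m²
(p(-205) - 1331)*(-25386 - 3106) = ((-205)² - 1331)*(-25386 - 3106) = (42025 - 1331)*(-28492) = 40694*(-28492) = -1159453448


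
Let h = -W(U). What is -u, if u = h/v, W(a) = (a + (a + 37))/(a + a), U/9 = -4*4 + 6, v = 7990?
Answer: 143/1438200 ≈ 9.9430e-5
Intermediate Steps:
U = -90 (U = 9*(-4*4 + 6) = 9*(-16 + 6) = 9*(-10) = -90)
W(a) = (37 + 2*a)/(2*a) (W(a) = (a + (37 + a))/((2*a)) = (37 + 2*a)*(1/(2*a)) = (37 + 2*a)/(2*a))
h = -143/180 (h = -(37/2 - 90)/(-90) = -(-1)*(-143)/(90*2) = -1*143/180 = -143/180 ≈ -0.79444)
u = -143/1438200 (u = -143/180/7990 = -143/180*1/7990 = -143/1438200 ≈ -9.9430e-5)
-u = -1*(-143/1438200) = 143/1438200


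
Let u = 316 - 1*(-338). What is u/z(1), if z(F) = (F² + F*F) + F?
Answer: 218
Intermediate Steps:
u = 654 (u = 316 + 338 = 654)
z(F) = F + 2*F² (z(F) = (F² + F²) + F = 2*F² + F = F + 2*F²)
u/z(1) = 654/((1*(1 + 2*1))) = 654/((1*(1 + 2))) = 654/((1*3)) = 654/3 = 654*(⅓) = 218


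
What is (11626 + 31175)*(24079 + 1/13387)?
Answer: 1254246628434/1217 ≈ 1.0306e+9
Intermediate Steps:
(11626 + 31175)*(24079 + 1/13387) = 42801*(24079 + 1/13387) = 42801*(322345574/13387) = 1254246628434/1217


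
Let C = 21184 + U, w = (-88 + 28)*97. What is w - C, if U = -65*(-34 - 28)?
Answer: -31034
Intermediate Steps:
U = 4030 (U = -65*(-62) = 4030)
w = -5820 (w = -60*97 = -5820)
C = 25214 (C = 21184 + 4030 = 25214)
w - C = -5820 - 1*25214 = -5820 - 25214 = -31034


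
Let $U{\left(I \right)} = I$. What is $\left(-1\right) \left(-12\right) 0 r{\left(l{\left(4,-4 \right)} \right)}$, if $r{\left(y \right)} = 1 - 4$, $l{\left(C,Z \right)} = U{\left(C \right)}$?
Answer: $0$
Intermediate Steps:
$l{\left(C,Z \right)} = C$
$r{\left(y \right)} = -3$
$\left(-1\right) \left(-12\right) 0 r{\left(l{\left(4,-4 \right)} \right)} = \left(-1\right) \left(-12\right) 0 \left(-3\right) = 12 \cdot 0 \left(-3\right) = 0 \left(-3\right) = 0$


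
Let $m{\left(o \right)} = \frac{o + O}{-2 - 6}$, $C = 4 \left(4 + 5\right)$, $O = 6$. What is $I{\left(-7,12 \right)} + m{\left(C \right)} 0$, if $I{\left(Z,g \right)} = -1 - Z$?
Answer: $6$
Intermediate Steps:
$C = 36$ ($C = 4 \cdot 9 = 36$)
$m{\left(o \right)} = - \frac{3}{4} - \frac{o}{8}$ ($m{\left(o \right)} = \frac{o + 6}{-2 - 6} = \frac{6 + o}{-8} = \left(6 + o\right) \left(- \frac{1}{8}\right) = - \frac{3}{4} - \frac{o}{8}$)
$I{\left(-7,12 \right)} + m{\left(C \right)} 0 = \left(-1 - -7\right) + \left(- \frac{3}{4} - \frac{9}{2}\right) 0 = \left(-1 + 7\right) + \left(- \frac{3}{4} - \frac{9}{2}\right) 0 = 6 - 0 = 6 + 0 = 6$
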